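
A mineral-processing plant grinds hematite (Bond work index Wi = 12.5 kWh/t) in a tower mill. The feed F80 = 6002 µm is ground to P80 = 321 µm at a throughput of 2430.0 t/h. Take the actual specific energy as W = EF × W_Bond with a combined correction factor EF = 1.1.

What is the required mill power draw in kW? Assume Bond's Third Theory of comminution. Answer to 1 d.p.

Bond:  W = 10 Wi (1/√P − 1/√F)
W = 10·12.5·(1/√321 − 1/√6002) = 10·12.5·(0.042907) = 5.3633 kWh/t
With EF = 1.1: W = 5.3633·1.1 = 5.8997 kWh/t
P = W·T = 5.8997·2430.0 = 14336.2 kW

P = 14336.2 kW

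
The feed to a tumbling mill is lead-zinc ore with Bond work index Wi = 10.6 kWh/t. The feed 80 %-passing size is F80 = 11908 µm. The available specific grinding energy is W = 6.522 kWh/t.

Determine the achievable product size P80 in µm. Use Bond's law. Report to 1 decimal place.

P80 = 200.1 µm

W = 10 Wi / √P80 − 10 Wi / √F80
⇒ 1/√P80 = W/(10·Wi) + 1/√F80
  = 6.5220/(10·10.6) + 1/√11908 = 0.061528 + 0.009164 = 0.070692
P80 = (1/0.070692)² = 14.1458² = 200.10 µm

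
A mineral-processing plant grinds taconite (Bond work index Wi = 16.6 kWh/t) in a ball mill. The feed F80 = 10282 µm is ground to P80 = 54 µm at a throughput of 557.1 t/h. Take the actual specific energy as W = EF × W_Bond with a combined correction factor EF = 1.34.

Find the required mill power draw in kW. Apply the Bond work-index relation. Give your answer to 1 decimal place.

W_Bond = 10·Wi·(1/√P₈₀ − 1/√F₈₀)
W = 10·16.6·(1/√54 − 1/√10282) = 10·16.6·(0.126221) = 20.9527 kWh/t
W_actual = 1.34 × 20.9527 = 28.0766 kWh/t
Power = W × throughput = 28.0766 kWh/t × 557.1 t/h = 15641.5 kW

P = 15641.5 kW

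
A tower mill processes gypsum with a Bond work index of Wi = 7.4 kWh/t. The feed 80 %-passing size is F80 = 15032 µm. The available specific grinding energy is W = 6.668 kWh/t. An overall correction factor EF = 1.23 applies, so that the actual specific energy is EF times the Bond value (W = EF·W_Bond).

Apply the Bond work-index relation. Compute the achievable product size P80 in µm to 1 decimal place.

P80 = 150.9 µm

Bond: W = 10·Wi·(1/√P80 − 1/√F80)
W_Bond = W / EF = 6.668 / 1.23 = 5.4211 kWh/t
P80^(−½) = W_Bond/(10 Wi) + F80^(−½)
  = 5.4211/(10·7.4) + 1/√15032 = 0.073259 + 0.008156 = 0.081415
P80 = (1/0.081415)² = 12.2828² = 150.87 µm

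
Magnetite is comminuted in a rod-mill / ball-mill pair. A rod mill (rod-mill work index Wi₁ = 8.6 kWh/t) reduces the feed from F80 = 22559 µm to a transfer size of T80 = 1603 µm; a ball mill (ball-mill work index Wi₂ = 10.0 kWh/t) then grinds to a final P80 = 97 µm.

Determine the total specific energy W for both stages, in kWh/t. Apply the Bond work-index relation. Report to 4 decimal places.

W = 10 Wi (P80^-0.5 − F80^-0.5)
Stage 1 (22559→1603 µm, Wi₁=8.6): W₁ = 10·8.6·(0.024977 − 0.006658) = 1.5754 kWh/t
Stage 2 (1603→97 µm, Wi₂=10.0): W₂ = 10·10.0·(0.101535 − 0.024977) = 7.6558 kWh/t
W = W₁ + W₂ = 1.5754 + 7.6558 = 9.2312 kWh/t

W = 9.2312 kWh/t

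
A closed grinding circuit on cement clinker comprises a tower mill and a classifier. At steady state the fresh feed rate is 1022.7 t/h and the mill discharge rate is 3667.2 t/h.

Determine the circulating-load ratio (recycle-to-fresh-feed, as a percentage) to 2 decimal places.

M = F + R at steady state, so:
R = M − F = 3667.2 − 1022.7 = 2644.5 t/h
CL = 100·R/F = 100·2644.5/1022.7 = 258.58 %

CL = 258.58 %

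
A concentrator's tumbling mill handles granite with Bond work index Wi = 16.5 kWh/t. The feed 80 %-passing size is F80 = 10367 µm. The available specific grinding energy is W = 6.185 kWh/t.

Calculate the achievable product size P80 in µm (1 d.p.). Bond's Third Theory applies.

W_Bond = 10·Wi·(1/√P₈₀ − 1/√F₈₀)
P80^(−½) = W/(10 Wi) + F80^(−½)
  = 6.1850/(10·16.5) + 1/√10367 = 0.037485 + 0.009821 = 0.047306
P80 = (1/0.047306)² = 21.1389² = 446.85 µm

P80 = 446.9 µm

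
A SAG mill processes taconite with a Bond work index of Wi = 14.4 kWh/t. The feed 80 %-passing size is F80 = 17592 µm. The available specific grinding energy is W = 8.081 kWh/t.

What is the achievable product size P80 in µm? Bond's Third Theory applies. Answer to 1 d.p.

P80 = 246.8 µm

W = 10·Wi·[P80^(−½) − F80^(−½)]
1/√P80 = 1/√F80 + W/(10·Wi)
  = 8.0810/(10·14.4) + 1/√17592 = 0.056118 + 0.007539 = 0.063658
P80 = (1/0.063658)² = 15.7091² = 246.77 µm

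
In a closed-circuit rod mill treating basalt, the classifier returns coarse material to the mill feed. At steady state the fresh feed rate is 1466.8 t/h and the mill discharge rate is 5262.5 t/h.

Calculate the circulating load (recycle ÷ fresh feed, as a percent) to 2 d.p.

Mill node: discharge = fresh + recycle.
R = M − F = 5262.5 − 1466.8 = 3795.7 t/h
CL = 100·R/F = 100·3795.7/1466.8 = 258.77 %

CL = 258.77 %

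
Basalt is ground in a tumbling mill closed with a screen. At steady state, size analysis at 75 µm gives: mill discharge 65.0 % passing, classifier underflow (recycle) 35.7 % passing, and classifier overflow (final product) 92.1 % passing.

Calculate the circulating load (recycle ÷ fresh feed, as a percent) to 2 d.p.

Mass balance on the −75 µm fraction:
(1+r)·d = r·u + o ⇒ r = (o−d)/(d−u)
r = (92.1 − 65.0)/(65.0 − 35.7) = 27.1/29.3 = 0.9249
CL = 100·r = 92.49 %

CL = 92.49 %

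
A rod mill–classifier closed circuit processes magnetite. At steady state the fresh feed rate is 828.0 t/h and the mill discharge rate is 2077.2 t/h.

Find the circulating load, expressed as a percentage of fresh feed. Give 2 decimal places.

CL = 150.87 %

Mill node: discharge = fresh + recycle.
R = M − F = 2077.2 − 828.0 = 1249.2 t/h
CL = 100·R/F = 100·1249.2/828.0 = 150.87 %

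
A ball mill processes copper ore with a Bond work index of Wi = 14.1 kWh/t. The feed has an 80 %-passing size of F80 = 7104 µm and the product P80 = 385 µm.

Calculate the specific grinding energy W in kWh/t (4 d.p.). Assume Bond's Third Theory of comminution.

W = 5.5131 kWh/t

W = 10·Wi·(P80^(-½) − F80^(-½))
1/√385 = 0.050965;  1/√7104 = 0.011864
W = 10·14.1·(0.050965 − 0.011864) = 5.5131 kWh/t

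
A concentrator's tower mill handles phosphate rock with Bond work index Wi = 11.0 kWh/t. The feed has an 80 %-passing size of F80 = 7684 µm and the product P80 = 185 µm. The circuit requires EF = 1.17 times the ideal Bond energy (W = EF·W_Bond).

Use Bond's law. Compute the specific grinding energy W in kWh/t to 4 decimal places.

W = 7.9940 kWh/t

W = 10·Wi·(P80^(-½) − F80^(-½))
1/√185 = 0.073521;  1/√7684 = 0.011408
W = 10·11.0·(0.073521 − 0.011408) = 6.8325 kWh/t
Corrected W = EF·W_Bond = 1.17·6.8325 = 7.9940 kWh/t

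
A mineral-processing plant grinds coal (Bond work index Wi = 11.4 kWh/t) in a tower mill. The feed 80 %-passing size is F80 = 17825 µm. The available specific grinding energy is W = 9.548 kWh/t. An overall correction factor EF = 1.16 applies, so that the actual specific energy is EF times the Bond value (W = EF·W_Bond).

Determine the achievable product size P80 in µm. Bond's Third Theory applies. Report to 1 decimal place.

P80 = 157.5 µm

W = 10 Wi (P80^-0.5 − F80^-0.5)
W_Bond = W / EF = 9.548 / 1.16 = 8.2310 kWh/t
P80^-0.5 = F80^-0.5 + W_Bond/(10 Wi)
  = 8.2310/(10·11.4) + 1/√17825 = 0.072202 + 0.007490 = 0.079692
P80 = (1/0.079692)² = 12.5483² = 157.46 µm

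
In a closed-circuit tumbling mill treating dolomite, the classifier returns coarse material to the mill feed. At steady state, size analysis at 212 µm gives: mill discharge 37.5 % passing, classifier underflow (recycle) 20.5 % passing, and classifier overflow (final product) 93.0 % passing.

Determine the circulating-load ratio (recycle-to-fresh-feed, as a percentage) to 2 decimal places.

CL = 326.47 %

Balance %-passing 212 µm (r = R/F):
r = (o − d)/(d − u)
r = (93.0 − 37.5)/(37.5 − 20.5) = 55.5/17.0 = 3.2647
CL = 100·r = 326.47 %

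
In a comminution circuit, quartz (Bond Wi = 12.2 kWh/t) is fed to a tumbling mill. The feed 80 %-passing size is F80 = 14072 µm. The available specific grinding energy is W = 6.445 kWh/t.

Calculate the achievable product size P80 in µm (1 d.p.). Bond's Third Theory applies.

W = 10·Wi·(P80^(-½) − F80^(-½))
⇒ 1/√P80 = W/(10·Wi) + 1/√F80
  = 6.4450/(10·12.2) + 1/√14072 = 0.052828 + 0.008430 = 0.061258
P80 = (1/0.061258)² = 16.3245² = 266.49 µm

P80 = 266.5 µm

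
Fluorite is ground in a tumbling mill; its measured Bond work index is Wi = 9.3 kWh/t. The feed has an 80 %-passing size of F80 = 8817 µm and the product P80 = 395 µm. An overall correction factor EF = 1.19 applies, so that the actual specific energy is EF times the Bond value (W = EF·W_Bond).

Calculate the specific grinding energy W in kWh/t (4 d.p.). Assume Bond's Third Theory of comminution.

W = 4.3898 kWh/t

Bond: W = 10·Wi·(1/√P80 − 1/√F80)
1/√395 = 0.050315;  1/√8817 = 0.010650
W = 10·9.3·(0.050315 − 0.010650) = 3.6889 kWh/t
W_actual = 1.19 × 3.6889 = 4.3898 kWh/t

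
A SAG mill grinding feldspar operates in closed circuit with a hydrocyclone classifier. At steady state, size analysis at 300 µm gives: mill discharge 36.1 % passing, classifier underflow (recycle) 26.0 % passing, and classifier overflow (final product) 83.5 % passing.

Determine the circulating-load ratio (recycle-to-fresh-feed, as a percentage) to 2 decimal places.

Balance %-passing 300 µm (r = R/F):
d + r·d = r·u + o → r(d−u) = o−d
r = (83.5 − 36.1)/(36.1 − 26.0) = 47.4/10.1 = 4.6931
CL = 100·r = 469.31 %

CL = 469.31 %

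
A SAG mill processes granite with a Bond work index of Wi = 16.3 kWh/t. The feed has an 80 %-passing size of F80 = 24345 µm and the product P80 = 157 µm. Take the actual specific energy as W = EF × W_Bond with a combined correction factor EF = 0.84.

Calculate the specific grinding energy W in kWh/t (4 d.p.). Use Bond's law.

W = 10.0499 kWh/t

W = 10 Wi (1/√P80 − 1/√F80)  [Bond]
1/√157 = 0.079809;  1/√24345 = 0.006409
W = 10·16.3·(0.079809 − 0.006409) = 11.9641 kWh/t
Apply correction: 11.9641 × 0.84 = 10.0499 kWh/t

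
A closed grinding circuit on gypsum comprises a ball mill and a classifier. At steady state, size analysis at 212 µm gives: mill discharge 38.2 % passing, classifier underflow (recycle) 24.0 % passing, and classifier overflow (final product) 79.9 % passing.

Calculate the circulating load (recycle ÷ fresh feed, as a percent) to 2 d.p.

CL = 293.66 %

Classifier node, passing 212 µm:
(1+r)·d = r·u + o ⇒ r = (o−d)/(d−u)
r = (79.9 − 38.2)/(38.2 − 24.0) = 41.7/14.2 = 2.9366
CL = 100·r = 293.66 %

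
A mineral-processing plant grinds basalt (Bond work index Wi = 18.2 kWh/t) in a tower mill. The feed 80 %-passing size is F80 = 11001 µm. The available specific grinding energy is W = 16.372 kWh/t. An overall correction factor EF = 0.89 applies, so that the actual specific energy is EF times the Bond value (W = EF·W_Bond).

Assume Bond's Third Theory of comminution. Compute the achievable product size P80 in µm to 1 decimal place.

Bond: W = 10·Wi·(1/√P80 − 1/√F80)
W_Bond = W / EF = 16.372 / 0.89 = 18.3955 kWh/t
⇒ 1/√P80 = W_Bond/(10·Wi) + 1/√F80
  = 18.3955/(10·18.2) + 1/√11001 = 0.101074 + 0.009534 = 0.110608
P80 = (1/0.110608)² = 9.0409² = 81.74 µm

P80 = 81.7 µm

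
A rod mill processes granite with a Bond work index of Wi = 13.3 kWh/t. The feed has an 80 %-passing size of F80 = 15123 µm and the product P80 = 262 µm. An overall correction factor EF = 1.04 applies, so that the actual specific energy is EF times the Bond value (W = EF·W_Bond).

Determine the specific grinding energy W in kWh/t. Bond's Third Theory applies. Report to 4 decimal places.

W = 7.4207 kWh/t

W = 10 Wi (1/√P80 − 1/√F80)  [Bond]
1/√262 = 0.061780;  1/√15123 = 0.008132
W = 10·13.3·(0.061780 − 0.008132) = 7.1353 kWh/t
W_actual = 1.04 × 7.1353 = 7.4207 kWh/t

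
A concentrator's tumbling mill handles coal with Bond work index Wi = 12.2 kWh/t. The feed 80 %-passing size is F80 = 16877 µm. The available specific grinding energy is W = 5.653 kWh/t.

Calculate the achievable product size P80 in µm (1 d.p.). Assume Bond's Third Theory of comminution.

P80 = 342.5 µm

W = 10 Wi (1/√P80 − 1/√F80)  [Bond]
⇒ 1/√P80 = W/(10 Wi) + 1/√F80
  = 5.6530/(10·12.2) + 1/√16877 = 0.046336 + 0.007698 = 0.054034
P80 = (1/0.054034)² = 18.5070² = 342.51 µm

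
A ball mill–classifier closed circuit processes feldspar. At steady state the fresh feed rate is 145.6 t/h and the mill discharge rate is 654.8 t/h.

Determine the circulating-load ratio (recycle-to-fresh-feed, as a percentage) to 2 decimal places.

CL = 349.73 %

Steady state: M = F + R.
R = M − F = 654.8 − 145.6 = 509.2 t/h
CL = 100·R/F = 100·509.2/145.6 = 349.73 %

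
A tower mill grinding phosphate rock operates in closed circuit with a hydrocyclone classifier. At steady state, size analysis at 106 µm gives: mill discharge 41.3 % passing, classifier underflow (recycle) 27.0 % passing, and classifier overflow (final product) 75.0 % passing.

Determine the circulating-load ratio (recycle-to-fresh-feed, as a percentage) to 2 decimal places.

CL = 235.66 %

Balance %-passing 106 µm (r = R/F):
Fd + Rd = Ru + Fo ⇒ R/F = (o−d)/(d−u)
r = (75.0 − 41.3)/(41.3 − 27.0) = 33.7/14.3 = 2.3566
CL = 100·r = 235.66 %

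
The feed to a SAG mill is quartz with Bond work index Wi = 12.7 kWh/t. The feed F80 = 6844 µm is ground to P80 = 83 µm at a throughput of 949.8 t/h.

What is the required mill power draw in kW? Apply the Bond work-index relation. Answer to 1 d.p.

W = 10 Wi / √P80 − 10 Wi / √F80
W = 10·12.7·(1/√83 − 1/√6844) = 10·12.7·(0.097677) = 12.4049 kWh/t
Power = W × throughput = 12.4049 kWh/t × 949.8 t/h = 11782.2 kW

P = 11782.2 kW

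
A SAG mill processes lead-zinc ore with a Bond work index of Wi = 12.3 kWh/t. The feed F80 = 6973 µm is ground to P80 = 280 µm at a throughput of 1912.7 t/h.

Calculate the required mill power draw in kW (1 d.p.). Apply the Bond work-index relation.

P = 11242.2 kW

W = 10·Wi·(P80^(-½) − F80^(-½))
W = 10·12.3·(1/√280 − 1/√6973) = 10·12.3·(0.047786) = 5.8777 kWh/t
Power = W × throughput = 5.8777 kWh/t × 1912.7 t/h = 11242.2 kW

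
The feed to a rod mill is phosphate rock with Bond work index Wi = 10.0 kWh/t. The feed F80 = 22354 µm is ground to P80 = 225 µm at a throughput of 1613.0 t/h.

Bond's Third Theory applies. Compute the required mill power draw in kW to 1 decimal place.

P = 9674.5 kW

W_Bond = 10·Wi·(1/√P₈₀ − 1/√F₈₀)
W = 10·10.0·(1/√225 − 1/√22354) = 10·10.0·(0.059978) = 5.9978 kWh/t
Mill draw = 5.9978 × 1613.0 = 9674.5 kW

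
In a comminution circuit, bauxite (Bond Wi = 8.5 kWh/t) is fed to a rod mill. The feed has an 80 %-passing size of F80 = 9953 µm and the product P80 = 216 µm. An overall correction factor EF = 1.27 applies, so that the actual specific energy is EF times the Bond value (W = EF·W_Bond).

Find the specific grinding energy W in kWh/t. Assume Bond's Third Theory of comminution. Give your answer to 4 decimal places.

W = 6.2630 kWh/t

W = 10 Wi (P80^-0.5 − F80^-0.5)
1/√216 = 0.068041;  1/√9953 = 0.010024
W = 10·8.5·(0.068041 − 0.010024) = 4.9315 kWh/t
Apply correction: 4.9315 × 1.27 = 6.2630 kWh/t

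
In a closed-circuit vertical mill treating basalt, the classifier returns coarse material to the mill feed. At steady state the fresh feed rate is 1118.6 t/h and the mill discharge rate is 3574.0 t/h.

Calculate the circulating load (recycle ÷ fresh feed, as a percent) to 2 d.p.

Mill node: discharge = fresh + recycle.
R = M − F = 3574.0 − 1118.6 = 2455.4 t/h
CL = 100·R/F = 100·2455.4/1118.6 = 219.51 %

CL = 219.51 %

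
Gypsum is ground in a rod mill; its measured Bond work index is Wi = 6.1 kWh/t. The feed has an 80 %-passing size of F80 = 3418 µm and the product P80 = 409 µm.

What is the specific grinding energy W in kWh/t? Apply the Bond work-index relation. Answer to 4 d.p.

W = 10·Wi·(P80^(-½) − F80^(-½))
1/√409 = 0.049447;  1/√3418 = 0.017105
W = 10·6.1·(0.049447 − 0.017105) = 1.9729 kWh/t

W = 1.9729 kWh/t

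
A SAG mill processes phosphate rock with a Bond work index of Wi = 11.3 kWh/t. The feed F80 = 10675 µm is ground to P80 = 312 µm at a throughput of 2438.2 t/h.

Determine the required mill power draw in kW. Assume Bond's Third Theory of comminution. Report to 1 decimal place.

W = 10 Wi (1/√P80 − 1/√F80)  [Bond]
W = 10·11.3·(1/√312 − 1/√10675) = 10·11.3·(0.046935) = 5.3037 kWh/t
Power = W × throughput = 5.3037 kWh/t × 2438.2 t/h = 12931.4 kW

P = 12931.4 kW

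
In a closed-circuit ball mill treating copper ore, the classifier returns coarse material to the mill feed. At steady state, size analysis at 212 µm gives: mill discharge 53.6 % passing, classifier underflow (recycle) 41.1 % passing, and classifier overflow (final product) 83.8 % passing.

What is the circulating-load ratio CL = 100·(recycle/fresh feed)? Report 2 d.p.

CL = 241.60 %

Classifier node, passing 212 µm:
Fd + Rd = Ru + Fo ⇒ R/F = (o−d)/(d−u)
r = (83.8 − 53.6)/(53.6 − 41.1) = 30.2/12.5 = 2.4160
CL = 100·r = 241.60 %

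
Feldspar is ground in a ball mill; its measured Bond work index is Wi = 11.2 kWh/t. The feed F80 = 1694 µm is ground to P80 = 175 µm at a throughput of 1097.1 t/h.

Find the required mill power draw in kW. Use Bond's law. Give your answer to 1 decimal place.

P = 6303.1 kW

W = 10·Wi·(P80^(-½) − F80^(-½))
W = 10·11.2·(1/√175 − 1/√1694) = 10·11.2·(0.051296) = 5.7452 kWh/t
P = W·T = 5.7452·1097.1 = 6303.1 kW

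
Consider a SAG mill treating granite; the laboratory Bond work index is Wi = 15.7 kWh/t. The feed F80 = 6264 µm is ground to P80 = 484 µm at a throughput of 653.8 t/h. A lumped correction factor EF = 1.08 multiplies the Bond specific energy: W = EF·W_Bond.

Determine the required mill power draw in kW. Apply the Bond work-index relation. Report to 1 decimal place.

W = 10·Wi·(P80^(-½) − F80^(-½))
W = 10·15.7·(1/√484 − 1/√6264) = 10·15.7·(0.032820) = 5.1527 kWh/t
With EF = 1.08: W = 5.1527·1.08 = 5.5649 kWh/t
P = W·T = 5.5649·653.8 = 3638.3 kW

P = 3638.3 kW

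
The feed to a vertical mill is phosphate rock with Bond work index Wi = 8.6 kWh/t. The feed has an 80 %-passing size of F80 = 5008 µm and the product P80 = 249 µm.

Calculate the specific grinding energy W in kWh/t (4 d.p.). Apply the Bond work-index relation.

W = 4.2348 kWh/t

Bond:  W = 10 Wi (1/√P − 1/√F)
1/√249 = 0.063372;  1/√5008 = 0.014131
W = 10·8.6·(0.063372 − 0.014131) = 4.2348 kWh/t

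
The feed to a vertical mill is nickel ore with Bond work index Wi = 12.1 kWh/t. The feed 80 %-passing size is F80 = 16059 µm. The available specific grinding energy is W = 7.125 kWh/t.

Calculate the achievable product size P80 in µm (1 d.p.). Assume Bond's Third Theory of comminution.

W = 10 Wi / √P80 − 10 Wi / √F80
P80^(−½) = W/(10 Wi) + F80^(−½)
  = 7.1250/(10·12.1) + 1/√16059 = 0.058884 + 0.007891 = 0.066775
P80 = (1/0.066775)² = 14.9756² = 224.27 µm

P80 = 224.3 µm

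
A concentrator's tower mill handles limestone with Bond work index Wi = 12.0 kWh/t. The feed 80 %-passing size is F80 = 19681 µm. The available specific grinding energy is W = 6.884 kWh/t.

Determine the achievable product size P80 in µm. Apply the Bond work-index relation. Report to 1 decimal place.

W_Bond = 10·Wi·(1/√P₈₀ − 1/√F₈₀)
1/√P80 = 1/√F80 + W/(10·Wi)
  = 6.8840/(10·12.0) + 1/√19681 = 0.057367 + 0.007128 = 0.064495
P80 = (1/0.064495)² = 15.5051² = 240.41 µm

P80 = 240.4 µm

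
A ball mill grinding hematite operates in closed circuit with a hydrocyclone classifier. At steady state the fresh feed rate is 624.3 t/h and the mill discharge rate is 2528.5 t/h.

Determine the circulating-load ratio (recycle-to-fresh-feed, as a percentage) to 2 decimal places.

Mill node: discharge = fresh + recycle.
R = M − F = 2528.5 − 624.3 = 1904.2 t/h
CL = 100·R/F = 100·1904.2/624.3 = 305.01 %

CL = 305.01 %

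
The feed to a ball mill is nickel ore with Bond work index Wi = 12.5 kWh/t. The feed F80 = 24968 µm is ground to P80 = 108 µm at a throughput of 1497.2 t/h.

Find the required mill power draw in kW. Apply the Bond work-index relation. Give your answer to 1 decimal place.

P = 16824.1 kW

W = 10 Wi (1/√P80 − 1/√F80)  [Bond]
W = 10·12.5·(1/√108 − 1/√24968) = 10·12.5·(0.089896) = 11.2371 kWh/t
P = W·T = 11.2371·1497.2 = 16824.1 kW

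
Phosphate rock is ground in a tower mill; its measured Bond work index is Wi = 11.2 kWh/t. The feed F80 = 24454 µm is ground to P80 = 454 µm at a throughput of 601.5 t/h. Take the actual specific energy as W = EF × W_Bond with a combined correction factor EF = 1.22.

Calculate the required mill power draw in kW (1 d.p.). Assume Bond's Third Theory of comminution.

W = 10 Wi (1/√P80 − 1/√F80)  [Bond]
W = 10·11.2·(1/√454 − 1/√24454) = 10·11.2·(0.040538) = 4.5402 kWh/t
Apply correction: 4.5402 × 1.22 = 5.5391 kWh/t
Mill draw = 5.5391 × 601.5 = 3331.7 kW

P = 3331.7 kW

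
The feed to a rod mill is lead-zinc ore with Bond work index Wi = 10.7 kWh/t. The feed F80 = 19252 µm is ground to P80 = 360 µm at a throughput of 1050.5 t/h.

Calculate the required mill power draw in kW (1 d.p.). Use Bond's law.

W = 10 Wi / √P80 − 10 Wi / √F80
W = 10·10.7·(1/√360 − 1/√19252) = 10·10.7·(0.045498) = 4.8682 kWh/t
Mill draw = 4.8682 × 1050.5 = 5114.1 kW

P = 5114.1 kW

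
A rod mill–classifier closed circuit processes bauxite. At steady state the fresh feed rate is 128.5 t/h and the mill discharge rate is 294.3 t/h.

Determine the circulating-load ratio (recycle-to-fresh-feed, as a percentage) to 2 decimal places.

CL = 129.03 %

Steady state: M = F + R.
R = M − F = 294.3 − 128.5 = 165.8 t/h
CL = 100·R/F = 100·165.8/128.5 = 129.03 %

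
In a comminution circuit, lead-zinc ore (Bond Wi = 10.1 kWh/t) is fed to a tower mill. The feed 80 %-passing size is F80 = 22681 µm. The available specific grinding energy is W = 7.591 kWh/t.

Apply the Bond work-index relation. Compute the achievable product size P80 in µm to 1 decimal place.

Bond:  W = 10 Wi (1/√P − 1/√F)
P80^-0.5 = F80^-0.5 + W/(10 Wi)
  = 7.5910/(10·10.1) + 1/√22681 = 0.075158 + 0.006640 = 0.081798
P80 = (1/0.081798)² = 12.2252² = 149.45 µm

P80 = 149.5 µm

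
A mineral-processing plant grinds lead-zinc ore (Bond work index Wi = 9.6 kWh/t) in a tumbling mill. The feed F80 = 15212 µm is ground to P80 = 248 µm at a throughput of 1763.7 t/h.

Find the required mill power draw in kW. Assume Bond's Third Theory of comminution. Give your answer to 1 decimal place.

P = 9378.7 kW

W = 10·Wi·(P80^(-½) − F80^(-½))
W = 10·9.6·(1/√248 − 1/√15212) = 10·9.6·(0.055392) = 5.3177 kWh/t
Mill draw = 5.3177 × 1763.7 = 9378.7 kW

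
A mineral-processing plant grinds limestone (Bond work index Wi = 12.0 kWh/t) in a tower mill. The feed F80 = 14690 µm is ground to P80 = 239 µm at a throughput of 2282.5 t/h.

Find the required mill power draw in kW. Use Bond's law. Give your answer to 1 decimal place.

Bond:  W = 10 Wi (1/√P − 1/√F)
W = 10·12.0·(1/√239 − 1/√14690) = 10·12.0·(0.056434) = 6.7721 kWh/t
P_mill = W·ṁ = 6.7721·2282.5 = 15457.3 kW

P = 15457.3 kW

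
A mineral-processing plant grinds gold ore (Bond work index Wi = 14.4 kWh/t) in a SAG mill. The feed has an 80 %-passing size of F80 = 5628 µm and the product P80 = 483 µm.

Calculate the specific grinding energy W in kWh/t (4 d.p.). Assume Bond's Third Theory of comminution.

W = 4.6327 kWh/t

W = 10 Wi (P80^-0.5 − F80^-0.5)
1/√483 = 0.045502;  1/√5628 = 0.013330
W = 10·14.4·(0.045502 − 0.013330) = 4.6327 kWh/t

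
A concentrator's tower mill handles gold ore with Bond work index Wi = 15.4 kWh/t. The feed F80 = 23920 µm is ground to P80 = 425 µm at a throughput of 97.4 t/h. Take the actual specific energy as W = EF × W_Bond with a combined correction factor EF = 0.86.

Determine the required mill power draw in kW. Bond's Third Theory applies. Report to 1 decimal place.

P = 542.3 kW

W = 10·Wi·(P80^(-½) − F80^(-½))
W = 10·15.4·(1/√425 − 1/√23920) = 10·15.4·(0.042041) = 6.4744 kWh/t
W_actual = 0.86 × 6.4744 = 5.5680 kWh/t
P = W·T = 5.5680·97.4 = 542.3 kW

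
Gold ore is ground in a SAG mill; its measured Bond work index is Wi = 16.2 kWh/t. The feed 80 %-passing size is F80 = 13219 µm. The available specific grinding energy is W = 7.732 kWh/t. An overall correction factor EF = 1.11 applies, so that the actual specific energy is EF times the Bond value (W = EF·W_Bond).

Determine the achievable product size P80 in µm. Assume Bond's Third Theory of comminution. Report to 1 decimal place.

W = 10·Wi·[P80^(−½) − F80^(−½)]
W_Bond = W / EF = 7.732 / 1.11 = 6.9658 kWh/t
P80^-0.5 = F80^-0.5 + W_Bond/(10 Wi)
  = 6.9658/(10·16.2) + 1/√13219 = 0.042999 + 0.008698 = 0.051696
P80 = (1/0.051696)² = 19.3438² = 374.18 µm

P80 = 374.2 µm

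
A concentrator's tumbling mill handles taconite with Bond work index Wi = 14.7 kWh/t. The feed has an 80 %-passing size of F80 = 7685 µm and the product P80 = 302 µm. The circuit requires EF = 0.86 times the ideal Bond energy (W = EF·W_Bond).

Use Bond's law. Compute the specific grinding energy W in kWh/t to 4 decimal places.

Bond:  W = 10 Wi (1/√P − 1/√F)
1/√302 = 0.057544;  1/√7685 = 0.011407
W = 10·14.7·(0.057544 − 0.011407) = 6.7820 kWh/t
Apply correction: 6.7820 × 0.86 = 5.8326 kWh/t

W = 5.8326 kWh/t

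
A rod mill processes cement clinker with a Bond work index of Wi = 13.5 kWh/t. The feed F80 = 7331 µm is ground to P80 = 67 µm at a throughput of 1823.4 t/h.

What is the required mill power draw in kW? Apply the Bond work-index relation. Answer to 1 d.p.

Bond: W = 10·Wi·(1/√P80 − 1/√F80)
W = 10·13.5·(1/√67 − 1/√7331) = 10·13.5·(0.110490) = 14.9162 kWh/t
P = W·T = 14.9162·1823.4 = 27198.1 kW

P = 27198.1 kW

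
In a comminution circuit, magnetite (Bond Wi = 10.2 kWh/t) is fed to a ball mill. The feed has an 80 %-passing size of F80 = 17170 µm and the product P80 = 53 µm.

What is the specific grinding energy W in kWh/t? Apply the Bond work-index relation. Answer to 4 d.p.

W = 13.2324 kWh/t

W = 10·Wi·[P80^(−½) − F80^(−½)]
1/√53 = 0.137361;  1/√17170 = 0.007632
W = 10·10.2·(0.137361 − 0.007632) = 13.2324 kWh/t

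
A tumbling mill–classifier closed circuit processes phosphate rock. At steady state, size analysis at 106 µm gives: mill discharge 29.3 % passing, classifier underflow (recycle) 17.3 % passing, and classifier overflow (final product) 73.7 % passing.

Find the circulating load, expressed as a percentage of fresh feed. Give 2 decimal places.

Classifier node, passing 106 µm:
(1+r)d = ru + o → r = (o−d)/(d−u)
r = (73.7 − 29.3)/(29.3 − 17.3) = 44.4/12.0 = 3.7000
CL = 100·r = 370.00 %

CL = 370.00 %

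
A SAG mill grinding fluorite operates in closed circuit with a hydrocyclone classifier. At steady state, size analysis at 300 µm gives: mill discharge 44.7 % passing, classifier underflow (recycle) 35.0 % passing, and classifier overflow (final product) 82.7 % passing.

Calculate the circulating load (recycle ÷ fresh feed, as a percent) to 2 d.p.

Let r = R/F. Size balance at 300 µm:
Fd + Rd = Ru + Fo ⇒ R/F = (o−d)/(d−u)
r = (82.7 − 44.7)/(44.7 − 35.0) = 38.0/9.7 = 3.9175
CL = 100·r = 391.75 %

CL = 391.75 %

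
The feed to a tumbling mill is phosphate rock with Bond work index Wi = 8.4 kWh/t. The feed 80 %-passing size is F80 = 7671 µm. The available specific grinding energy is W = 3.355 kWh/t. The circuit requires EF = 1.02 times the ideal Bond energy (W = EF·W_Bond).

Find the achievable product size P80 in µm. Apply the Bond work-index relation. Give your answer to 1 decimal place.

W = 10 Wi / √P80 − 10 Wi / √F80
W_Bond = W / EF = 3.355 / 1.02 = 3.2892 kWh/t
P80^-0.5 = F80^-0.5 + W_Bond/(10 Wi)
  = 3.2892/(10·8.4) + 1/√7671 = 0.039157 + 0.011418 = 0.050575
P80 = (1/0.050575)² = 19.7727² = 390.96 µm

P80 = 391.0 µm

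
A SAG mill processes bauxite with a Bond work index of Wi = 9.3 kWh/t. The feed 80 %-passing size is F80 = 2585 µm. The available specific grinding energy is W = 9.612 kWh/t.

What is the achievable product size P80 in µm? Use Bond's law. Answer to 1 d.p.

P80 = 66.1 µm

W = 10 Wi (P80^-0.5 − F80^-0.5)
⇒ 1/√P80 = W/(10 Wi) + 1/√F80
  = 9.6120/(10·9.3) + 1/√2585 = 0.103355 + 0.019668 = 0.123023
P80 = (1/0.123023)² = 8.1285² = 66.07 µm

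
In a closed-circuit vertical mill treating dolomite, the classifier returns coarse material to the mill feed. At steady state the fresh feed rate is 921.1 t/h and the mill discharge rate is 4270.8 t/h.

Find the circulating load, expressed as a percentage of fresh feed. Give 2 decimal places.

Discharge = new feed + return, hence
R = M − F = 4270.8 − 921.1 = 3349.7 t/h
CL = 100·R/F = 100·3349.7/921.1 = 363.66 %

CL = 363.66 %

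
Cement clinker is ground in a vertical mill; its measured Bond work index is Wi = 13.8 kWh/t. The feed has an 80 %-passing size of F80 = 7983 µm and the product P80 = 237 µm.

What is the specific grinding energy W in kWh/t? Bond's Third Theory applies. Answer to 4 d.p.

W = 10·Wi·[P80^(−½) − F80^(−½)]
1/√237 = 0.064957;  1/√7983 = 0.011192
W = 10·13.8·(0.064957 − 0.011192) = 7.4195 kWh/t

W = 7.4195 kWh/t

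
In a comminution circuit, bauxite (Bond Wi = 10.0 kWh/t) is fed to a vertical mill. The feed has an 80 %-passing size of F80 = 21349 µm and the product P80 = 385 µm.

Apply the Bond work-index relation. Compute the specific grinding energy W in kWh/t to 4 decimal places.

W = 10·Wi·[P80^(−½) − F80^(−½)]
1/√385 = 0.050965;  1/√21349 = 0.006844
W = 10·10.0·(0.050965 − 0.006844) = 4.4121 kWh/t

W = 4.4121 kWh/t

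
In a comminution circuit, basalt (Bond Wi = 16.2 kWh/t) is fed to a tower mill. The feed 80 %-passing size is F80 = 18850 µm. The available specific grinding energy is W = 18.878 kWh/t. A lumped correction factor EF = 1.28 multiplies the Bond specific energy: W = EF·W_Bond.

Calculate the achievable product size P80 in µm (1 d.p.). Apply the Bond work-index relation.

W = 10·Wi·(P80^(-½) − F80^(-½))
W_Bond = W / EF = 18.878 / 1.28 = 14.7484 kWh/t
⇒ 1/√P80 = W_Bond/(10 Wi) + 1/√F80
  = 14.7484/(10·16.2) + 1/√18850 = 0.091040 + 0.007284 = 0.098323
P80 = (1/0.098323)² = 10.1705² = 103.44 µm

P80 = 103.4 µm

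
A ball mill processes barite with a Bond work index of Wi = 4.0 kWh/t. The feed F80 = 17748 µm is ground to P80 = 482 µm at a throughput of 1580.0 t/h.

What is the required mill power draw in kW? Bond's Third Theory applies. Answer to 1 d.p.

W = 10·Wi·[P80^(−½) − F80^(−½)]
W = 10·4.0·(1/√482 − 1/√17748) = 10·4.0·(0.038042) = 1.5217 kWh/t
Power = W × throughput = 1.5217 kWh/t × 1580.0 t/h = 2404.3 kW

P = 2404.3 kW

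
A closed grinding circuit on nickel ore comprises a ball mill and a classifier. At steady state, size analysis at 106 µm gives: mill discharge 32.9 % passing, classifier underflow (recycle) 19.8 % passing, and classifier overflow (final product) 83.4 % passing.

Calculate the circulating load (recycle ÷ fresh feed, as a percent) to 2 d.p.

Mass balance on the −106 µm fraction:
d + r·d = r·u + o → r(d−u) = o−d
r = (83.4 − 32.9)/(32.9 − 19.8) = 50.5/13.1 = 3.8550
CL = 100·r = 385.50 %

CL = 385.50 %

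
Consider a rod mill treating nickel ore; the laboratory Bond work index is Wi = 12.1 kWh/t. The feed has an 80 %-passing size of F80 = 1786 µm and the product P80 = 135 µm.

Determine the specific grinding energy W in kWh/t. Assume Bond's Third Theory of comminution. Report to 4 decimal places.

W = 7.5509 kWh/t

W = 10·Wi·[P80^(−½) − F80^(−½)]
1/√135 = 0.086066;  1/√1786 = 0.023662
W = 10·12.1·(0.086066 − 0.023662) = 7.5509 kWh/t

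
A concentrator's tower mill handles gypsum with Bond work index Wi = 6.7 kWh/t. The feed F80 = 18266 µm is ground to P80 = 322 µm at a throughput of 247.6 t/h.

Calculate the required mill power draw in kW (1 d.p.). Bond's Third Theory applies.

Bond:  W = 10 Wi (1/√P − 1/√F)
W = 10·6.7·(1/√322 − 1/√18266) = 10·6.7·(0.048329) = 3.2380 kWh/t
P_mill = W·ṁ = 3.2380·247.6 = 801.7 kW

P = 801.7 kW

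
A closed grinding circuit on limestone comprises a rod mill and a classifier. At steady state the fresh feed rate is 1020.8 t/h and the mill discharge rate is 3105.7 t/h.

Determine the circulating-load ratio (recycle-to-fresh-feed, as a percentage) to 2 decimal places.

CL = 204.24 %

Discharge = new feed + return, hence
R = M − F = 3105.7 − 1020.8 = 2084.9 t/h
CL = 100·R/F = 100·2084.9/1020.8 = 204.24 %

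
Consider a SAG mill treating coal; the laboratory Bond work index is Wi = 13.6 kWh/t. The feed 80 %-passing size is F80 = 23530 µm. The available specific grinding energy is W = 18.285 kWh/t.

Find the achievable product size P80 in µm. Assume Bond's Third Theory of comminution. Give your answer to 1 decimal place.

P80 = 50.3 µm

Bond:  W = 10 Wi (1/√P − 1/√F)
⇒ 1/√P80 = W/(10·Wi) + 1/√F80
  = 18.2850/(10·13.6) + 1/√23530 = 0.134449 + 0.006519 = 0.140968
P80 = (1/0.140968)² = 7.0938² = 50.32 µm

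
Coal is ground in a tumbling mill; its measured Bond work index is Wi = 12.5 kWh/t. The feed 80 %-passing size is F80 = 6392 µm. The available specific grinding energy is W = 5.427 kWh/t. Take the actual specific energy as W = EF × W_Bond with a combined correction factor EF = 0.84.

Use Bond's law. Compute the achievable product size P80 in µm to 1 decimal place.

P80 = 242.7 µm

W_Bond = 10·Wi·(1/√P₈₀ − 1/√F₈₀)
W_Bond = W / EF = 5.427 / 0.84 = 6.4607 kWh/t
P80^(−½) = W_Bond/(10 Wi) + F80^(−½)
  = 6.4607/(10·12.5) + 1/√6392 = 0.051686 + 0.012508 = 0.064194
P80 = (1/0.064194)² = 15.5779² = 242.67 µm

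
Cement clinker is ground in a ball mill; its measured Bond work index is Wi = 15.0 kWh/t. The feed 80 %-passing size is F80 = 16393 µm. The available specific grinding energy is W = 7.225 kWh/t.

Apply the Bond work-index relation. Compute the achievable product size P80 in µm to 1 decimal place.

W = 10 Wi / √P80 − 10 Wi / √F80
1/√P80 = 1/√F80 + W/(10·Wi)
  = 7.2250/(10·15.0) + 1/√16393 = 0.048167 + 0.007810 = 0.055977
P80 = (1/0.055977)² = 17.8645² = 319.14 µm

P80 = 319.1 µm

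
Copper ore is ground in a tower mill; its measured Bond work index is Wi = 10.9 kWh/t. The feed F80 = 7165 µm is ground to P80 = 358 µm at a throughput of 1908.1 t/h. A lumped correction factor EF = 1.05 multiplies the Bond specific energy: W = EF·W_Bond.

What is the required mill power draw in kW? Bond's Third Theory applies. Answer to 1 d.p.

P = 8961.9 kW

W_Bond = 10·Wi·(1/√P₈₀ − 1/√F₈₀)
W = 10·10.9·(1/√358 − 1/√7165) = 10·10.9·(0.041038) = 4.4731 kWh/t
Corrected W = EF·W_Bond = 1.05·4.4731 = 4.6968 kWh/t
P = W·T = 4.6968·1908.1 = 8961.9 kW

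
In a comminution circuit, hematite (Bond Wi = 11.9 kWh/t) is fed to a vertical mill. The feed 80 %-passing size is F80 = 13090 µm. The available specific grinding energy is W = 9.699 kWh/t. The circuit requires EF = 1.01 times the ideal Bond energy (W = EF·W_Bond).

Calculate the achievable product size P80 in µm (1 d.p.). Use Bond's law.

W = 10·Wi·[P80^(−½) − F80^(−½)]
W_Bond = W / EF = 9.699 / 1.01 = 9.6030 kWh/t
P80^-0.5 = F80^-0.5 + W_Bond/(10 Wi)
  = 9.6030/(10·11.9) + 1/√13090 = 0.080697 + 0.008740 = 0.089438
P80 = (1/0.089438)² = 11.1810² = 125.01 µm

P80 = 125.0 µm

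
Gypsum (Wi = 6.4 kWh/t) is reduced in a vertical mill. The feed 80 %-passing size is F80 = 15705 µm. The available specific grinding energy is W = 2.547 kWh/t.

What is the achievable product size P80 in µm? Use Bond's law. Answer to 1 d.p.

P80 = 438.1 µm

W = 10 Wi (1/√P80 − 1/√F80)  [Bond]
P80^(−½) = W/(10 Wi) + F80^(−½)
  = 2.5470/(10·6.4) + 1/√15705 = 0.039797 + 0.007980 = 0.047776
P80 = (1/0.047776)² = 20.9308² = 438.10 µm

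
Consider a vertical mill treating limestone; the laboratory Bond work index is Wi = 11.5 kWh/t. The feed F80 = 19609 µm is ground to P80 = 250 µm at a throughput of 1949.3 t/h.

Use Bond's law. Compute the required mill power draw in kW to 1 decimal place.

W = 10·Wi·(P80^(-½) − F80^(-½))
W = 10·11.5·(1/√250 − 1/√19609) = 10·11.5·(0.056104) = 6.4520 kWh/t
P_mill = W·ṁ = 6.4520·1949.3 = 12576.9 kW

P = 12576.9 kW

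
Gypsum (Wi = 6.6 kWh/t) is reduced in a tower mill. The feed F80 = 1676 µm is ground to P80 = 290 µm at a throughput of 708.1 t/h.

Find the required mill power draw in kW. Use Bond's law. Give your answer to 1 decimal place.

P = 1602.8 kW

W = 10 Wi / √P80 − 10 Wi / √F80
W = 10·6.6·(1/√290 − 1/√1676) = 10·6.6·(0.034295) = 2.2635 kWh/t
P_mill = W·ṁ = 2.2635·708.1 = 1602.8 kW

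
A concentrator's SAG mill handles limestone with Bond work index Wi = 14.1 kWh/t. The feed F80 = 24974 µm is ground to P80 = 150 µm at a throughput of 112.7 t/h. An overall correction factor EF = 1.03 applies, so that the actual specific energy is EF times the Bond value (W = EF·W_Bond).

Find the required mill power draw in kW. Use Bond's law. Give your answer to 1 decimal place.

W = 10·Wi·[P80^(−½) − F80^(−½)]
W = 10·14.1·(1/√150 − 1/√24974) = 10·14.1·(0.075322) = 10.6204 kWh/t
W_actual = 1.03 × 10.6204 = 10.9390 kWh/t
Power = W × throughput = 10.9390 kWh/t × 112.7 t/h = 1232.8 kW

P = 1232.8 kW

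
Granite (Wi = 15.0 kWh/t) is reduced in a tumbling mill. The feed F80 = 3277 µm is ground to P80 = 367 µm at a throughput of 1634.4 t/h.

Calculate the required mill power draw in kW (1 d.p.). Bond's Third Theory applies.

W = 10 Wi / √P80 − 10 Wi / √F80
W = 10·15.0·(1/√367 − 1/√3277) = 10·15.0·(0.034731) = 5.2096 kWh/t
Power = W × throughput = 5.2096 kWh/t × 1634.4 t/h = 8514.6 kW

P = 8514.6 kW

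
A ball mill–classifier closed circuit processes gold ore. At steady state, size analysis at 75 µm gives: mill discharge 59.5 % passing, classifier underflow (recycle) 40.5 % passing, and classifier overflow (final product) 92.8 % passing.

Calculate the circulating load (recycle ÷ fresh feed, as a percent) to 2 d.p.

Classifier node, passing 75 µm:
Fd + Rd = Ru + Fo ⇒ R/F = (o−d)/(d−u)
r = (92.8 − 59.5)/(59.5 − 40.5) = 33.3/19.0 = 1.7526
CL = 100·r = 175.26 %

CL = 175.26 %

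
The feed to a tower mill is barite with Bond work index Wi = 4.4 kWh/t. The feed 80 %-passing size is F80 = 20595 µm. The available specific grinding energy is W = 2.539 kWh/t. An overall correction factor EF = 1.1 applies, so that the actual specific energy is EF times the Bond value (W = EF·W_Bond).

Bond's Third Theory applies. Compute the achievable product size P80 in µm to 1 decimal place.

W = 10·Wi·[P80^(−½) − F80^(−½)]
W_Bond = W / EF = 2.539 / 1.1 = 2.3082 kWh/t
P80^-0.5 = F80^-0.5 + W_Bond/(10 Wi)
  = 2.3082/(10·4.4) + 1/√20595 = 0.052459 + 0.006968 = 0.059427
P80 = (1/0.059427)² = 16.8274² = 283.16 µm

P80 = 283.2 µm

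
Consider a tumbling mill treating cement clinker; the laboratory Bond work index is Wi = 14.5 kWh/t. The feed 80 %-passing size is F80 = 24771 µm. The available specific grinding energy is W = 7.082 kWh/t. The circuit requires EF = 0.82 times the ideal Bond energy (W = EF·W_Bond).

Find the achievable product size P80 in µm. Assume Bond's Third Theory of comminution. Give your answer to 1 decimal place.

P80 = 230.2 µm

W = 10·Wi·[P80^(−½) − F80^(−½)]
W_Bond = W / EF = 7.082 / 0.82 = 8.6366 kWh/t
⇒ 1/√P80 = W_Bond/(10 Wi) + 1/√F80
  = 8.6366/(10·14.5) + 1/√24771 = 0.059563 + 0.006354 = 0.065916
P80 = (1/0.065916)² = 15.1707² = 230.15 µm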